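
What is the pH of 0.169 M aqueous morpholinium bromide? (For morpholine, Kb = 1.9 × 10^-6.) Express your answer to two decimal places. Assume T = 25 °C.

C4H8ONH2+ is the conjugate acid of the weak base C4H8ONH.
Ka = Kw/Kb = 1.0×10^-14 / 1.9 × 10^-6 = 5.26 × 10^-9
Let x = [H+] at equilibrium. Ka = x²/(0.169 − x).
Since Ka ≪ C₀, x ≈ √(Ka·C₀) = 2.98 × 10^-5 M.
pH = −log(2.98 × 10^-5) = 4.53

pH = 4.53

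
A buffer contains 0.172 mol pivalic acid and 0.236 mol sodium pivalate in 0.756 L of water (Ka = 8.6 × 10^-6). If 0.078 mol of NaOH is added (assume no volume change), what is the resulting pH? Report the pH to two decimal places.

pH = 5.59

After neutralization: n((CH3)3CCOOH) = 0.094 mol, n((CH3)3CCOO-) = 0.314 mol.
pKa = −log(8.6 × 10^-6) = 5.066
pH = pKa + log([A⁻]/[HA]) = 5.066 + log(0.314/0.094) = 5.066 +0.524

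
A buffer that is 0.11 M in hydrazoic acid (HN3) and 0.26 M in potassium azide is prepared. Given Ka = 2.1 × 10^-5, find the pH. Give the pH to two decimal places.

pKa = −log(2.1 × 10^-5) = 4.678
pH = pKa + log([A⁻]/[HA]) = 4.678 + log(0.26/0.11)
pH = 4.678 + (+0.374) = 5.05

pH = 5.05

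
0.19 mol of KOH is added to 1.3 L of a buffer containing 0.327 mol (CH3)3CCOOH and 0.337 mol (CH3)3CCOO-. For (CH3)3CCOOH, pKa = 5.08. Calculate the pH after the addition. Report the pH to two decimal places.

OH- converts (CH3)3CCOOH to (CH3)3CCOO-: (CH3)3CCOOH → 0.137 mol, (CH3)3CCOO- → 0.527 mol.
pH = pKa + log([A⁻]/[HA]) = 5.08 + log(0.527/0.137) = 5.08 +0.585

pH = 5.67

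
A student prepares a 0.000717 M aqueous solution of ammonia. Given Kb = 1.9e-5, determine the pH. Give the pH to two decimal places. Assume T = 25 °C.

NH3 + H2O ⇌ NH4+ + OH-
Kb = [OH-]²/(0.000717 − [OH-]) = 1.9 × 10^-5
Here C₀/Kb ≈ 37.7, so the small-[OH-] approximation fails. Use the quadratic:
[OH-] = [−1.9e-05 + √(1.9e-05² + 5.45e-08)]/2 = 1.08 × 10^-4 M
pOH = 3.97, so pH = 14.00 − pOH = 10.03

pH = 10.03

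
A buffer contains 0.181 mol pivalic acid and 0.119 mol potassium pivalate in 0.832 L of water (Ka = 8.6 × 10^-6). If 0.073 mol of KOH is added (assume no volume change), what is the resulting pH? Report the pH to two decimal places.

After neutralization: n((CH3)3CCOOH) = 0.108 mol, n((CH3)3CCOO-) = 0.192 mol.
pKa = −log(8.6 × 10^-6) = 5.066
pH = pKa + log(n_(CH3)3CCOO-/n_(CH3)3CCOOH) = 5.066 + log(0.192/0.108) = 5.066 + (+0.250)

pH = 5.32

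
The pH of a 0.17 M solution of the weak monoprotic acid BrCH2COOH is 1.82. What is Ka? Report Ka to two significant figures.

[H+] = 10^(-1.82) = 1.51 × 10^-2 M
At equilibrium [HA] = 0.17 − 1.51 × 10^-2 = 1.55 × 10^-1 M
Ka = [H+][A-]/[HA] = (1.51 × 10^-2)² / 1.55 × 10^-1 = 1.5 × 10^-3

Ka = 1.5 × 10^-3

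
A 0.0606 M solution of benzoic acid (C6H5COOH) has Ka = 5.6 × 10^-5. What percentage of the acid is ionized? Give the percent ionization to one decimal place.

3.0%

C6H5COOH ⇌ C6H5COO- + H+; let x = [H+] at equilibrium.
x ≈ √(Ka·C₀) = √(5.6 × 10^-5 × 0.0606) = 1.84 × 10^-3 M
Fraction ionized = 1.84 × 10^-3 / 0.0606 = 0.0304 → 3.0%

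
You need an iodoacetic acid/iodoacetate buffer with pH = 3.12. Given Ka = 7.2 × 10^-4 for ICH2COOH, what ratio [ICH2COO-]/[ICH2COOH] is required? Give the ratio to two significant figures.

pKa = -log(7.2 × 10^-4) = 3.143
pH = pKa + log(r) ⇒ log(r) = 3.12 − 3.143 = -0.023
r = [ICH2COO-]/[ICH2COOH] = 10^(-0.023) = 0.948

ratio = 0.95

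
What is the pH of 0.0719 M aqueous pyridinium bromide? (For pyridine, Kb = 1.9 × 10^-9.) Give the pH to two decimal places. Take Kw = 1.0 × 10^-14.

C5H5NH+ is the conjugate acid of the weak base C5H5N.
Ka = Kw/Kb = 1.0×10^-14 / 1.9 × 10^-9 = 5.26 × 10^-6
Ka = x²/(0.0719 − x) = 5.26 × 10^-6
Assume x ≪ 0.0719: x ≈ √(5.26 × 10^-6 × 0.0719) = 6.15 × 10^-4 M
(x/C₀ = 0.86% < 5%, so the approximation holds.)
pH = −log(6.15 × 10^-4) = 3.21

pH = 3.21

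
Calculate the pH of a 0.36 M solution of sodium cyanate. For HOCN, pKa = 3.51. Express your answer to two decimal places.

OCN- is the conjugate base of the weak acid HOCN.
Ka = 10^(−3.51) = 3.09 × 10^-4
Kb = Kw/Ka = 1.0×10^-14 / 3.09 × 10^-4 = 3.24 × 10^-11
Let x = [OH-] at equilibrium. Kb = x²/(0.36 − x).
Neglecting x in the denominator: x = √(3.24 × 10^-11 × 0.36) = 3.42 × 10^-6 M
pOH = −log(3.42 × 10^-6) = 5.47; pH = 14.00 − 5.47 = 8.53

pH = 8.53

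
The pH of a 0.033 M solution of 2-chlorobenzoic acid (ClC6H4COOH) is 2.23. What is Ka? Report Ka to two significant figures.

Ka = 1.3 × 10^-3

[H+] = 10^(-2.23) = 5.89 × 10^-3 M
At equilibrium [HA] = 0.033 − 5.89 × 10^-3 = 2.71 × 10^-2 M
Ka = [H+][A-]/[HA] = (5.89 × 10^-3)² / 2.71 × 10^-2 = 1.3 × 10^-3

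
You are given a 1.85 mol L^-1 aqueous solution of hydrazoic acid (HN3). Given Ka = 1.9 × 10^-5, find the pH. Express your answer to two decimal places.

pH = 2.23

HN3 ⇌ N3- + H+
From the ICE table, Ka = x²/(1.85 − x) = 1.9 × 10^-5.
Neglecting x in the denominator: x = √(1.9 × 10^-5 × 1.85) = 5.93 × 10^-3 M
(x/C₀ = 0.32% < 5%, so the approximation holds.)
pH = −log(5.93 × 10^-3) = 2.23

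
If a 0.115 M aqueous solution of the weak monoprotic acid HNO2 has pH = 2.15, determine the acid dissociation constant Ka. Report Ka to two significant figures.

Ka = 4.6 × 10^-4

[H+] = 10^(-2.15) = 7.08 × 10^-3 M
At equilibrium [HA] = 0.115 − 7.08 × 10^-3 = 1.08 × 10^-1 M
Ka = [H+][A-]/[HA] = (7.08 × 10^-3)² / 1.08 × 10^-1 = 4.6 × 10^-4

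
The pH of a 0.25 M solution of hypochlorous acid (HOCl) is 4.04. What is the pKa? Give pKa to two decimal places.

pKa = 7.48

[H+] = 10^(-4.04) = 9.12 × 10^-5 M
At equilibrium [HA] = 0.25 − 9.12 × 10^-5 = 2.50 × 10^-1 M
Ka = [H+][A-]/[HA] = (9.12 × 10^-5)² / 2.50 × 10^-1 = 3.33 × 10^-8
pKa = -log(3.33 × 10^-8) = 7.48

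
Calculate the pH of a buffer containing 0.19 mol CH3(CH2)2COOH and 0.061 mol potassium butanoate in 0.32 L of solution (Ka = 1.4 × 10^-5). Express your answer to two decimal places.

pH = 4.36

pKa = −log(1.4 × 10^-5) = 4.854
Henderson–Hasselbalch: pH = pKa + log([CH3(CH2)2COO-]/[CH3(CH2)2COOH]) = 4.854 + log(0.061/0.19)
pH = 4.854 + (-0.493) = 4.36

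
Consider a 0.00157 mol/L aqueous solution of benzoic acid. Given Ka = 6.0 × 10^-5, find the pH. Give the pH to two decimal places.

C6H5COOH ⇌ C6H5COO- + H+
From the ICE table, Ka = x²/(0.00157 − x) = 6.0 × 10^-5.
x is not negligible relative to C₀; solve x² + 6e-05·x − 9.42e-08 = 0.
x = (−Ka + √(Ka² + 4·Ka·C₀))/2 = 2.78 × 10^-4 M
pH = −log(2.78 × 10^-4) = 3.56

pH = 3.56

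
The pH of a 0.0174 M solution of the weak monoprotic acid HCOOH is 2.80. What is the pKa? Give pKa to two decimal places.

pKa = 3.80

[H+] = 10^(-2.80) = 1.58 × 10^-3 M
At equilibrium [HA] = 0.0174 − 1.58 × 10^-3 = 1.58 × 10^-2 M
Ka = [H+][A-]/[HA] = (1.58 × 10^-3)² / 1.58 × 10^-2 = 1.58 × 10^-4
pKa = -log(1.58 × 10^-4) = 3.80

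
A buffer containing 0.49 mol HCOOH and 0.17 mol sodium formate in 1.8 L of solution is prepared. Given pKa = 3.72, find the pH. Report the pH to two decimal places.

Using pH = pKa + log([base]/[acid]) with [base]/[acid] = 0.17/0.49:
pH = 3.72 + (-0.460) = 3.26

pH = 3.26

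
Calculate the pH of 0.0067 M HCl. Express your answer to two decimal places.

pH = 2.17

HCl is a strong acid and dissociates completely, so [H+] = 0.0067 M.
pH = -log(0.0067) = 2.17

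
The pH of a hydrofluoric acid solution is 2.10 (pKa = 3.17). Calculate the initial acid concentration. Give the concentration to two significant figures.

C₀ = 1.0 × 10^-1 M

[H+] = 10^(-2.10) = 7.94 × 10^-3 M = x
Ka = 10^(−3.17) = 6.76 × 10^-4
Ka = x²/(C₀ − x) ⇒ C₀ = x + x²/Ka
C₀ = 7.94 × 10^-3 + (7.94 × 10^-3)²/(6.76 × 10^-4) = 1.01 × 10^-1 M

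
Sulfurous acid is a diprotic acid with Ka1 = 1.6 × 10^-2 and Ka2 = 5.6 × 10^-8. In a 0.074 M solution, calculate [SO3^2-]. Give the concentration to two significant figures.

First ionization gives [H+] ≈ [HSO3-] = 2.73 × 10^-2 M.
Second step: Ka2 = [H+][SO3^2-]/[HSO3-] ≈ [SO3^2-] (since [H+] ≈ [HSO3-]).
So [SO3^2-] ≈ Ka2.

5.6 × 10^-8 M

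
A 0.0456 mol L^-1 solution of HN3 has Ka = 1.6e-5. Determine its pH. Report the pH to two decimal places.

HN3 ⇌ N3- + H+
From the ICE table, Ka = x²/(0.0456 − x) = 1.6 × 10^-5.
Since Ka ≪ C₀, x ≈ √(Ka·C₀) = 8.54 × 10^-4 M.
pH = −log(8.54 × 10^-4) = 3.07

pH = 3.07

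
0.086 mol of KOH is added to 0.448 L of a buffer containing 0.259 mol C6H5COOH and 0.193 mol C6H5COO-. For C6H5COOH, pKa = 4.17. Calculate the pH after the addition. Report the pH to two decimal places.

OH- converts C6H5COOH to C6H5COO-: C6H5COOH → 0.173 mol, C6H5COO- → 0.279 mol.
pH = pKa + log(n_C6H5COO-/n_C6H5COOH) = 4.17 + log(0.279/0.173) = 4.17 + (+0.208)

pH = 4.38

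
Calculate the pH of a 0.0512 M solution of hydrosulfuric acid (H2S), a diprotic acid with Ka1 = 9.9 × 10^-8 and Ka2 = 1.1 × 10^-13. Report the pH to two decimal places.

Ka1 ≫ Ka2, so treat the first dissociation as the only significant source of H+.
Ka1 = x²/(0.0512 − x) = 9.9 × 10^-8
x ≈ √(9.9 × 10^-8 × 0.0512) = 7.12 × 10^-5 M
pH = −log(7.12 × 10^-5) = 4.15

pH = 4.15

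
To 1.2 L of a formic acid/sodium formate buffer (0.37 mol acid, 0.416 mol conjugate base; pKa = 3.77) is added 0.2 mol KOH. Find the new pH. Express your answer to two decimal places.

pH = 4.33

After neutralization: n(HCOOH) = 0.17 mol, n(HCOO-) = 0.616 mol.
pH = pKa + log(n_HCOO-/n_HCOOH) = 3.77 + log(0.616/0.17) = 3.77 + (+0.559)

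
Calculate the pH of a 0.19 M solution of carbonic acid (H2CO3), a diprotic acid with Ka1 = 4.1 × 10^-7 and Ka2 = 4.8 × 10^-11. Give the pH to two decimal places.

Since Ka1 ≫ Ka2, the first ionization dominates [H+].
Ka1 = x²/(0.19 − x) = 4.1 × 10^-7
x ≈ √(4.1 × 10^-7 × 0.19) = 2.79 × 10^-4 M
pH = −log(2.79 × 10^-4) = 3.55

pH = 3.55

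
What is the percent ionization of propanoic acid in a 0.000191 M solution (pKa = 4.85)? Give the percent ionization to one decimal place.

23.7%

CH3CH2COOH ⇌ CH3CH2COO- + H+; let x = [H+] at equilibrium.
Ka = 10^(−4.85) = 1.41 × 10^-5
Solve x² + 1.41e-05x − 2.69e-09 = 0 → x = 4.53 × 10^-5 M
Fraction ionized = 4.53 × 10^-5 / 0.000191 = 0.2372 → 23.7%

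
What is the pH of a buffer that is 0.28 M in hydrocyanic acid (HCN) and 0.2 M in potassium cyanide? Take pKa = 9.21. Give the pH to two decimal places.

pH = 9.06

pH = pKa + log([A⁻]/[HA]) = 9.21 + log(0.2/0.28)
pH = 9.21 + (-0.146) = 9.06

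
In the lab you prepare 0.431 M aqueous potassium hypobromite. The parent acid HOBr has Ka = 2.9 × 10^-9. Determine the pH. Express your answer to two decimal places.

OBr- is the conjugate base of the weak acid HOBr.
Kb = Kw/Ka = 1.0×10^-14 / 2.9 × 10^-9 = 3.45 × 10^-6
Let x = [OH-] at equilibrium. Kb = x²/(0.431 − x).
Assume x ≪ 0.431: x ≈ √(3.45 × 10^-6 × 0.431) = 1.22 × 10^-3 M
pOH = −log(1.22 × 10^-3) = 2.91; pH = 14.00 − 2.91 = 11.09

pH = 11.09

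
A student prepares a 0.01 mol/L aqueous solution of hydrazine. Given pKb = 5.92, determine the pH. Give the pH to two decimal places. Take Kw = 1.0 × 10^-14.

pH = 10.04

N2H4 + H2O ⇌ N2H5+ + OH-
Kb = 10^(−5.92) = 1.20 × 10^-6
Let x = [OH-] at equilibrium. Kb = x²/(0.01 − x).
Neglecting x in the denominator: x = √(1.20 × 10^-6 × 0.01) = 1.10 × 10^-4 M
pOH = −log(1.10 × 10^-4) = 3.96; pH = 14.00 − 3.96 = 10.04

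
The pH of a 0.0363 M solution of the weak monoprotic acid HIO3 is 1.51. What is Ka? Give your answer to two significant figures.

Ka = 1.8 × 10^-1

[H+] = 10^(-1.51) = 3.09 × 10^-2 M
At equilibrium [HA] = 0.0363 − 3.09 × 10^-2 = 5.40 × 10^-3 M
Ka = [H+][A-]/[HA] = (3.09 × 10^-2)² / 5.40 × 10^-3 = 1.8 × 10^-1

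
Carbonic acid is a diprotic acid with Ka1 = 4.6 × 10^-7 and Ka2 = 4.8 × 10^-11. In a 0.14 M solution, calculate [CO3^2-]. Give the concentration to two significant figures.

4.8 × 10^-11 M

First ionization gives [H+] ≈ [HCO3-] = 2.54 × 10^-4 M.
Second step: Ka2 = [H+][CO3^2-]/[HCO3-] ≈ [CO3^2-] (since [H+] ≈ [HCO3-]).
So [CO3^2-] ≈ Ka2.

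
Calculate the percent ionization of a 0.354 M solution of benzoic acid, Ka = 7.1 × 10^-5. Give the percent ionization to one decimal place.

C6H5COOH ⇌ C6H5COO- + H+; let x = [H+] at equilibrium.
x ≈ √(Ka·C₀) = √(7.1 × 10^-5 × 0.354) = 5.01 × 10^-3 M
Fraction ionized = 5.01 × 10^-3 / 0.354 = 0.0142 → 1.4%

1.4%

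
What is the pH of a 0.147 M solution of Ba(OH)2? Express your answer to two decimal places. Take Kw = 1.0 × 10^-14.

Ba(OH)2 is a strong base (each formula unit releases 2 OH-); [OH-] = 0.294 M.
pOH = -log(0.294) = 0.53
pH = 14.00 - 0.53 = 13.47

pH = 13.47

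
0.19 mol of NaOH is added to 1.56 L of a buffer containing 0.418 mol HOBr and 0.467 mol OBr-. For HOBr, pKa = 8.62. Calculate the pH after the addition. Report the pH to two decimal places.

OH- converts HOBr to OBr-: HOBr → 0.228 mol, OBr- → 0.657 mol.
pH = pKa + log([A⁻]/[HA]) = 8.62 + log(0.657/0.228) = 8.62 +0.460

pH = 9.08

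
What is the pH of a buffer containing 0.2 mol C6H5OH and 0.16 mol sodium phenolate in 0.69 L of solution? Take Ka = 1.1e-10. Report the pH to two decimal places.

pH = 9.86

pKa = −log(1.1 × 10^-10) = 9.959
Using pH = pKa + log([base]/[acid]) with [base]/[acid] = 0.16/0.2:
pH = 9.959 + (-0.097) = 9.86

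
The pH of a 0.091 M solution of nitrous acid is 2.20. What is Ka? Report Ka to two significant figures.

Ka = 4.7 × 10^-4

[H+] = 10^(-2.20) = 6.31 × 10^-3 M
At equilibrium [HA] = 0.091 − 6.31 × 10^-3 = 8.47 × 10^-2 M
Ka = [H+][A-]/[HA] = (6.31 × 10^-3)² / 8.47 × 10^-2 = 4.7 × 10^-4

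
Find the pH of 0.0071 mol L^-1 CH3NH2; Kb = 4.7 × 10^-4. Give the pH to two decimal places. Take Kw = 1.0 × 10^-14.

pH = 11.21

CH3NH2 + H2O ⇌ CH3NH3+ + OH-
Kb = x²/(0.0071 − x) = 4.7 × 10^-4
Here C₀/Kb ≈ 15.1, so the small-x approximation fails. Use the quadratic:
x = [−0.00047 + √(0.00047² + 1.33e-05)]/2 = 1.61 × 10^-3 M
pOH = 2.79, so pH = 14.00 − pOH = 11.21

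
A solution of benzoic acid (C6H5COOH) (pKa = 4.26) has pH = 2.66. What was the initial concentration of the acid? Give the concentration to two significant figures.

C₀ = 8.9 × 10^-2 M

[H+] = 10^(-2.66) = 2.19 × 10^-3 M = x
Ka = 10^(−4.26) = 5.50 × 10^-5
Ka = x²/(C₀ − x) ⇒ C₀ = x + x²/Ka
C₀ = 2.19 × 10^-3 + (2.19 × 10^-3)²/(5.50 × 10^-5) = 8.94 × 10^-2 M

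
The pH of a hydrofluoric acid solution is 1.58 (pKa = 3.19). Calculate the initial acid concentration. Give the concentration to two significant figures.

[H+] = 10^(-1.58) = 2.63 × 10^-2 M = x
Ka = 10^(−3.19) = 6.46 × 10^-4
Ka = x²/(C₀ − x) ⇒ C₀ = x + x²/Ka
C₀ = 2.63 × 10^-2 + (2.63 × 10^-2)²/(6.46 × 10^-4) = 1.10 M

C₀ = 1.1 M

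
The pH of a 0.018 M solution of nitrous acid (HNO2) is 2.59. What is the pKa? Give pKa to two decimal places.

pKa = 3.37

[H+] = 10^(-2.59) = 2.57 × 10^-3 M
At equilibrium [HA] = 0.018 − 2.57 × 10^-3 = 1.54 × 10^-2 M
Ka = [H+][A-]/[HA] = (2.57 × 10^-3)² / 1.54 × 10^-2 = 4.29 × 10^-4
pKa = -log(4.29 × 10^-4) = 3.37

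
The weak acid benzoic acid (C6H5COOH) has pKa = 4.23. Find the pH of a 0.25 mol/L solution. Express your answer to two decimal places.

pH = 2.42

C6H5COOH ⇌ C6H5COO- + H+
Ka = 10^(−4.23) = 5.89 × 10^-5
From the ICE table, Ka = x²/(0.25 − x) = 5.89 × 10^-5.
Assume x ≪ 0.25: x ≈ √(5.89 × 10^-5 × 0.25) = 3.84 × 10^-3 M
(x/C₀ = 1.5% < 5%, so the approximation holds.)
pH = −log(3.84 × 10^-3) = 2.42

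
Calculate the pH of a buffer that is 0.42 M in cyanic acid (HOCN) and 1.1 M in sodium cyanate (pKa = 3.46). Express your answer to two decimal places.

pH = 3.88

Henderson–Hasselbalch: pH = pKa + log([OCN-]/[HOCN]) = 3.46 + log(1.1/0.42)
pH = 3.46 + (+0.418) = 3.88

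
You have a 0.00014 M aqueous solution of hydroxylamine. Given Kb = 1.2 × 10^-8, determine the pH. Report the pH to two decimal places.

NH2OH + H2O ⇌ NH3OH+ + OH-
From the ICE table, Kb = x²/(0.00014 − x) = 1.2 × 10^-8.
Neglecting x in the denominator: x = √(1.2 × 10^-8 × 0.00014) = 1.30 × 10^-6 M
pOH = −log(1.30 × 10^-6) = 5.89; pH = 14.00 − 5.89 = 8.11

pH = 8.11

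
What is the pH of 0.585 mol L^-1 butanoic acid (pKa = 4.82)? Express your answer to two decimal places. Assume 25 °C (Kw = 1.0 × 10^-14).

CH3(CH2)2COOH ⇌ CH3(CH2)2COO- + H+
Ka = 10^(−4.82) = 1.51 × 10^-5
Ka = [H+]²/(0.585 − [H+]) = 1.51 × 10^-5
Assume [H+] ≪ 0.585: [H+] ≈ √(1.51 × 10^-5 × 0.585) = 2.97 × 10^-3 M
Check: 0.51% ionized — well under 5%, approximation valid.
pH = −log[H+] = −log(2.97 × 10^-3) = 2.53

pH = 2.53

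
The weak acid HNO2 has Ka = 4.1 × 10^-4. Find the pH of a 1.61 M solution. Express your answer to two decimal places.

pH = 1.59

HNO2 ⇌ NO2- + H+
Let x = [H+] at equilibrium. Ka = x²/(1.61 − x).
Neglecting x in the denominator: x = √(4.1 × 10^-4 × 1.61) = 2.57 × 10^-2 M
pH = −log[H+] = −log(2.57 × 10^-2) = 1.59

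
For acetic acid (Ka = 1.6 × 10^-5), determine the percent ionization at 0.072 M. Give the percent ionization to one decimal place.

1.5%

CH3COOH ⇌ CH3COO- + H+; let x = [H+] at equilibrium.
x ≈ √(Ka·C₀) = √(1.6 × 10^-5 × 0.072) = 1.07 × 10^-3 M
% ionization = x/C₀ × 100% = 1.07 × 10^-3/0.072 × 100% = 1.5%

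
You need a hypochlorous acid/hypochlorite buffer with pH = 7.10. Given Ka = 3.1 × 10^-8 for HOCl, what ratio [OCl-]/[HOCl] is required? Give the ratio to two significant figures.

ratio = 0.39

pKa = -log(3.1 × 10^-8) = 7.509
pH = pKa + log(r) ⇒ log(r) = 7.10 − 7.509 = -0.409
r = [OCl-]/[HOCl] = 10^(-0.409) = 0.39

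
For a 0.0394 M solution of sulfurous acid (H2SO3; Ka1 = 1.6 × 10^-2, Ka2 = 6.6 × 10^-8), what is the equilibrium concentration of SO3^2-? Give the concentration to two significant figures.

First ionization gives [H+] ≈ [HSO3-] = 1.84 × 10^-2 M.
Second step: Ka2 = [H+][SO3^2-]/[HSO3-] ≈ [SO3^2-] (since [H+] ≈ [HSO3-]).
So [SO3^2-] ≈ Ka2.

6.6 × 10^-8 M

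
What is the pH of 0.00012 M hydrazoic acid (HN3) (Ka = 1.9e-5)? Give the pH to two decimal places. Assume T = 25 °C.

pH = 4.41

HN3 ⇌ N3- + H+
Ka = x²/(0.00012 − x) = 1.9 × 10^-5
x is not negligible relative to C₀; solve x² + 1.9e-05·x − 2.28e-09 = 0.
x = [−1.9e-05 + √(1.9e-05² + 9.12e-09)]/2 = 3.92 × 10^-5 M
pH = −log[H+] = −log(3.92 × 10^-5) = 4.41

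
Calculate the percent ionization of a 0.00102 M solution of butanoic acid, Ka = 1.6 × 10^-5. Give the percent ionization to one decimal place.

CH3(CH2)2COOH ⇌ CH3(CH2)2COO- + H+; let x = [H+] at equilibrium.
Solve x² + 1.6e-05x − 1.63e-08 = 0 → x = 1.20 × 10^-4 M
Fraction ionized = 1.20 × 10^-4 / 0.00102 = 0.1176 → 11.8%

11.8%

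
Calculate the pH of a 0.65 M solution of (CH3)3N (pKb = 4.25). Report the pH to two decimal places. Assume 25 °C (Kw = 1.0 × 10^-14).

(CH3)3N + H2O ⇌ (CH3)3NH+ + OH-
Kb = 10^(−4.25) = 5.62 × 10^-5
Kb = [OH-]²/(0.65 − [OH-]) = 5.62 × 10^-5
Neglecting [OH-] in the denominator: [OH-] = √(5.62 × 10^-5 × 0.65) = 6.04 × 10^-3 M
([OH-]/C₀ = 0.93% < 5%, so the approximation holds.)
pOH = −log(6.04 × 10^-3) = 2.22; pH = 14.00 − 2.22 = 11.78

pH = 11.78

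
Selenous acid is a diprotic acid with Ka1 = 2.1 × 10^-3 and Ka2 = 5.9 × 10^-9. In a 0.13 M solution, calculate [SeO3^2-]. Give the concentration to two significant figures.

First ionization gives [H+] ≈ [HSeO3-] = 1.55 × 10^-2 M.
Second step: Ka2 = [H+][SeO3^2-]/[HSeO3-] ≈ [SeO3^2-] (since [H+] ≈ [HSeO3-]).
So [SeO3^2-] ≈ Ka2.

5.9 × 10^-9 M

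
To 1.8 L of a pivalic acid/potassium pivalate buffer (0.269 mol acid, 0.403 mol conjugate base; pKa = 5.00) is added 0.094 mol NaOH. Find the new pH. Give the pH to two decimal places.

OH- converts (CH3)3CCOOH to (CH3)3CCOO-: (CH3)3CCOOH → 0.175 mol, (CH3)3CCOO- → 0.497 mol.
pH = pKa + log(n_(CH3)3CCOO-/n_(CH3)3CCOOH) = 5.00 + log(0.497/0.175) = 5.00 + (+0.453)

pH = 5.45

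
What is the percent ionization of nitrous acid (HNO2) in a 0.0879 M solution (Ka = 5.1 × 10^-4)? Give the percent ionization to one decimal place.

HNO2 ⇌ NO2- + H+; let x = [H+] at equilibrium.
Solve x² + 0.00051x − 4.48e-05 = 0 → x = 6.45 × 10^-3 M
Fraction ionized = 6.45 × 10^-3 / 0.0879 = 0.0734 → 7.3%

7.3%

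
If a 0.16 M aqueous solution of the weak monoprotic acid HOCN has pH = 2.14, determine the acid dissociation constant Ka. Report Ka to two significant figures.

Ka = 3.4 × 10^-4

[H+] = 10^(-2.14) = 7.24 × 10^-3 M
At equilibrium [HA] = 0.16 − 7.24 × 10^-3 = 1.53 × 10^-1 M
Ka = [H+][A-]/[HA] = (7.24 × 10^-3)² / 1.53 × 10^-1 = 3.4 × 10^-4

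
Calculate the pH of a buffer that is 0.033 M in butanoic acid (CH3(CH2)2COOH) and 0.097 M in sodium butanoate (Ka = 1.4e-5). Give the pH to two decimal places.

pH = 5.32

pKa = −log(1.4 × 10^-5) = 4.854
Using pH = pKa + log([base]/[acid]) with [base]/[acid] = 0.097/0.033:
pH = 4.854 + (+0.468) = 5.32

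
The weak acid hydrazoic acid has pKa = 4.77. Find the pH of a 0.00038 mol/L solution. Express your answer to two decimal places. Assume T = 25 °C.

pH = 4.14

HN3 ⇌ N3- + H+
Ka = 10^(−4.77) = 1.70 × 10^-5
From the ICE table, Ka = [H+]²/(0.00038 − [H+]) = 1.70 × 10^-5.
Here C₀/Ka ≈ 22.4, so the small-[H+] approximation fails. Use the quadratic:
[H+] = (−Ka + √(Ka² + 4·Ka·C₀))/2 = 7.23 × 10^-5 M
pH = −log(7.23 × 10^-5) = 4.14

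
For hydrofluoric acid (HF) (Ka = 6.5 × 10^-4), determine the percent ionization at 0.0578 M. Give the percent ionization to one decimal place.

10.1%

HF ⇌ F- + H+; let x = [H+] at equilibrium.
Ka = x²/(C₀ − x); solving the quadratic gives x = 5.81 × 10^-3 M.
% ionization = x/C₀ × 100% = 5.81 × 10^-3/0.0578 × 100% = 10.1%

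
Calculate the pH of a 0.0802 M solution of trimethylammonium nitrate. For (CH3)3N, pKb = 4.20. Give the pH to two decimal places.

(CH3)3NH+ is the conjugate acid of the weak base (CH3)3N.
Kb = 10^(−4.20) = 6.31 × 10^-5
Ka = Kw/Kb = 1.0×10^-14 / 6.31 × 10^-5 = 1.58 × 10^-10
Ka = x²/(0.0802 − x) = 1.58 × 10^-10
Since Ka ≪ C₀, x ≈ √(Ka·C₀) = 3.56 × 10^-6 M.
(x/C₀ = 0.0044% < 5%, so the approximation holds.)
pH = −log[H+] = −log(3.56 × 10^-6) = 5.45

pH = 5.45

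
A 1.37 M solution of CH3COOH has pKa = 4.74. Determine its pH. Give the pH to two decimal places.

CH3COOH ⇌ CH3COO- + H+
Ka = 10^(−4.74) = 1.82 × 10^-5
Ka = [H+]²/(1.37 − [H+]) = 1.82 × 10^-5
Since Ka ≪ C₀, [H+] ≈ √(Ka·C₀) = 4.99 × 10^-3 M.
pH = −log(4.99 × 10^-3) = 2.30

pH = 2.30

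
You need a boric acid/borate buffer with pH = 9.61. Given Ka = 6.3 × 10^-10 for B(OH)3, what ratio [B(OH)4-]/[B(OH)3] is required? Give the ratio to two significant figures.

pKa = -log(6.3 × 10^-10) = 9.201
pH = pKa + log(r) ⇒ log(r) = 9.61 − 9.201 = +0.409
r = [B(OH)4-]/[B(OH)3] = 10^(+0.409) = 2.56

ratio = 2.6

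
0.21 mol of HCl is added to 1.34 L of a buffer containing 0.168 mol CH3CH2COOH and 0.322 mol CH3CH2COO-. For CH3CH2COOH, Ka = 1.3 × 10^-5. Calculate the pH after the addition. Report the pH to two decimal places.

After neutralization: n(CH3CH2COOH) = 0.378 mol, n(CH3CH2COO-) = 0.112 mol.
pKa = −log(1.3 × 10^-5) = 4.886
Henderson–Hasselbalch with mole ratio 0.112/0.378: pH = 4.886 + (-0.528)

pH = 4.36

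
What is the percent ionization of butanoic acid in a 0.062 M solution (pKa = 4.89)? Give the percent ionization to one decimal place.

1.4%

CH3(CH2)2COOH ⇌ CH3(CH2)2COO- + H+; let x = [H+] at equilibrium.
Ka = 10^(−4.89) = 1.29 × 10^-5
x ≈ √(Ka·C₀) = √(1.29 × 10^-5 × 0.062) = 8.94 × 10^-4 M
% ionization = x/C₀ × 100% = 8.94 × 10^-4/0.062 × 100% = 1.4%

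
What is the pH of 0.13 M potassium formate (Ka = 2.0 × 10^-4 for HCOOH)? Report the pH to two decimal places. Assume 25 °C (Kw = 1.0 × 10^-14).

pH = 8.41

HCOO- is the conjugate base of the weak acid HCOOH.
Kb = Kw/Ka = 1.0×10^-14 / 2.0 × 10^-4 = 5.00 × 10^-11
Kb = [OH-]²/(0.13 − [OH-]) = 5.00 × 10^-11
Neglecting [OH-] in the denominator: [OH-] = √(5.00 × 10^-11 × 0.13) = 2.55 × 10^-6 M
pOH = 5.59, so pH = 14.00 − pOH = 8.41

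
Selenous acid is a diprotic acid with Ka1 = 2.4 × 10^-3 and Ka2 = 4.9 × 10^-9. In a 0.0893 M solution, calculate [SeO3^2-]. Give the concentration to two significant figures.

First ionization gives [H+] ≈ [HSeO3-] = 1.35 × 10^-2 M.
Second step: Ka2 = [H+][SeO3^2-]/[HSeO3-] ≈ [SeO3^2-] (since [H+] ≈ [HSeO3-]).
So [SeO3^2-] ≈ Ka2.

4.9 × 10^-9 M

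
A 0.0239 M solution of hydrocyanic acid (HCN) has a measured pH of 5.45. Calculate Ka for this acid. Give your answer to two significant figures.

Ka = 5.3 × 10^-10

[H+] = 10^(-5.45) = 3.55 × 10^-6 M
At equilibrium [HA] = 0.0239 − 3.55 × 10^-6 = 2.39 × 10^-2 M
Ka = [H+][A-]/[HA] = (3.55 × 10^-6)² / 2.39 × 10^-2 = 5.3 × 10^-10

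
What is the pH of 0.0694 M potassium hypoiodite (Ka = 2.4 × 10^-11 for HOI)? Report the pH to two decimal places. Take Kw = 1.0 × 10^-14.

pH = 11.71

OI- is the conjugate base of the weak acid HOI.
Kb = Kw/Ka = 1.0×10^-14 / 2.4 × 10^-11 = 4.17 × 10^-4
From the ICE table, Kb = [OH-]²/(0.0694 − [OH-]) = 4.17 × 10^-4.
Here C₀/Kb ≈ 166, so the small-[OH-] approximation fails. Use the quadratic:
[OH-] = [−0.000417 + √(0.000417² + 0.000116)]/2 = 5.18 × 10^-3 M
pOH = −log(5.18 × 10^-3) = 2.29; pH = 14.00 − 2.29 = 11.71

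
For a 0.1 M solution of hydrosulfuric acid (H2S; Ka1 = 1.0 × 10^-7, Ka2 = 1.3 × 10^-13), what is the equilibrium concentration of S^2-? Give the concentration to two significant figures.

First ionization gives [H+] ≈ [HS-] = 1.00 × 10^-4 M.
Second step: Ka2 = [H+][S^2-]/[HS-] ≈ [S^2-] (since [H+] ≈ [HS-]).
So [S^2-] ≈ Ka2.

1.3 × 10^-13 M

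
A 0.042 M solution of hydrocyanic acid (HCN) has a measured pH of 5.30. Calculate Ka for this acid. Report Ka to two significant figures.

Ka = 6.0 × 10^-10

[H+] = 10^(-5.30) = 5.01 × 10^-6 M
At equilibrium [HA] = 0.042 − 5.01 × 10^-6 = 4.20 × 10^-2 M
Ka = [H+][A-]/[HA] = (5.01 × 10^-6)² / 4.20 × 10^-2 = 6.0 × 10^-10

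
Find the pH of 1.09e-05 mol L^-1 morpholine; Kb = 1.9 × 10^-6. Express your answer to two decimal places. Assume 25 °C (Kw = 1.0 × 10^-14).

C4H8ONH + H2O ⇌ C4H8ONH2+ + OH-
Kb = x²/(1.09e-05 − x) = 1.9 × 10^-6
Here C₀/Kb ≈ 5.74, so the small-x approximation fails. Use the quadratic:
x = (−Kb + √(Kb² + 4·Kb·C₀))/2 = 3.70 × 10^-6 M
pOH = −log(3.70 × 10^-6) = 5.43; pH = 14.00 − 5.43 = 8.57

pH = 8.57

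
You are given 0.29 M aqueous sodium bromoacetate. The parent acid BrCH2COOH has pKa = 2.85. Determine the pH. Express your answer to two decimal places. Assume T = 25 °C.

BrCH2COO- is the conjugate base of the weak acid BrCH2COOH.
Ka = 10^(−2.85) = 1.41 × 10^-3
Kb = Kw/Ka = 1.0×10^-14 / 1.41 × 10^-3 = 7.09 × 10^-12
Kb = x²/(0.29 − x) = 7.09 × 10^-12
Assume x ≪ 0.29: x ≈ √(7.09 × 10^-12 × 0.29) = 1.43 × 10^-6 M
pOH = 5.84, so pH = 14.00 − pOH = 8.16

pH = 8.16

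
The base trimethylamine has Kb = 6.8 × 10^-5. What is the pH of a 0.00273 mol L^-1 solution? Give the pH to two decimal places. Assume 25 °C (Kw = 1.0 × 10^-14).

(CH3)3N + H2O ⇌ (CH3)3NH+ + OH-
Let x = [OH-] at equilibrium. Kb = x²/(0.00273 − x).
The 5% rule fails; solving x² + Kb·x − Kb·C₀ = 0 exactly:
x = (−Kb + √(Kb² + 4·Kb·C₀))/2 = 3.98 × 10^-4 M
pOH = −log(3.98 × 10^-4) = 3.40; pH = 14.00 − 3.40 = 10.60

pH = 10.60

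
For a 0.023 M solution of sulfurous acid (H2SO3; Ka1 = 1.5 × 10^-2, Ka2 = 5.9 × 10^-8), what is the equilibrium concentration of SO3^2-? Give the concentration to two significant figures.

First ionization gives [H+] ≈ [HSO3-] = 1.25 × 10^-2 M.
Second step: Ka2 = [H+][SO3^2-]/[HSO3-] ≈ [SO3^2-] (since [H+] ≈ [HSO3-]).
So [SO3^2-] ≈ Ka2.

5.9 × 10^-8 M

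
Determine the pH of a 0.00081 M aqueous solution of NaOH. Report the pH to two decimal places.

NaOH is a strong base; [OH-] = 0.00081 M.
pOH = -log(0.00081) = 3.09
pH = 14.00 - 3.09 = 10.91

pH = 10.91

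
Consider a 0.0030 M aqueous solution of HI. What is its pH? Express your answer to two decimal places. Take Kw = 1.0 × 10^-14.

HI is a strong acid and dissociates completely, so [H+] = 0.0030 M.
pH = -log(0.003) = 2.52

pH = 2.52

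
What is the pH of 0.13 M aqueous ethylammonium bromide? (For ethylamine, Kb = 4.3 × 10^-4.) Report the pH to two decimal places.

C2H5NH3+ is the conjugate acid of the weak base C2H5NH2.
Ka = Kw/Kb = 1.0×10^-14 / 4.3 × 10^-4 = 2.33 × 10^-11
From the ICE table, Ka = x²/(0.13 − x) = 2.33 × 10^-11.
Assume x ≪ 0.13: x ≈ √(2.33 × 10^-11 × 0.13) = 1.74 × 10^-6 M
(x/C₀ = 0.0013% < 5%, so the approximation holds.)
pH = −log(1.74 × 10^-6) = 5.76

pH = 5.76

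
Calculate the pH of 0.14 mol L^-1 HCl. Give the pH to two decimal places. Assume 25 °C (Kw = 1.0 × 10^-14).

pH = 0.85

HCl is a strong acid and dissociates completely, so [H+] = 0.14 M.
pH = -log(0.14) = 0.85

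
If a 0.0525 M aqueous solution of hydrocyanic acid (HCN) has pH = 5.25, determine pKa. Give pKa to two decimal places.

pKa = 9.22

[H+] = 10^(-5.25) = 5.62 × 10^-6 M
At equilibrium [HA] = 0.0525 − 5.62 × 10^-6 = 5.25 × 10^-2 M
Ka = [H+][A-]/[HA] = (5.62 × 10^-6)² / 5.25 × 10^-2 = 6.02 × 10^-10
pKa = -log(6.02 × 10^-10) = 9.22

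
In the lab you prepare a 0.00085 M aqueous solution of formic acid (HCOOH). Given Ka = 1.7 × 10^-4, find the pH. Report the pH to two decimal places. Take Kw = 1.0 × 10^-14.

HCOOH ⇌ HCOO- + H+
Ka = x²/(0.00085 − x) = 1.7 × 10^-4
x is not negligible relative to C₀; solve x² + 0.00017·x − 1.45e-07 = 0.
x = (−Ka + √(Ka² + 4·Ka·C₀))/2 = 3.05 × 10^-4 M
pH = −log[H+] = −log(3.05 × 10^-4) = 3.52

pH = 3.52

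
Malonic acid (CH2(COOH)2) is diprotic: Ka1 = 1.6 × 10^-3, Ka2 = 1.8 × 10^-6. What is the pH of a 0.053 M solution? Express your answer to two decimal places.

pH = 2.07

Ka1 ≫ Ka2, so treat the first dissociation as the only significant source of H+.
Ka1 = x²/(0.053 − x) = 1.6 × 10^-3
Solving the quadratic: x = (−Ka1 + √(Ka1² + 4·Ka1·C₀))/2 = 8.44 × 10^-3 M
pH = −log(8.44 × 10^-3) = 2.07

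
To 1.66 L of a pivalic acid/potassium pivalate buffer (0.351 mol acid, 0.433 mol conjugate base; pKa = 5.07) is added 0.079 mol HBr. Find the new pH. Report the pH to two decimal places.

pH = 4.99

After neutralization: n((CH3)3CCOOH) = 0.43 mol, n((CH3)3CCOO-) = 0.354 mol.
Henderson–Hasselbalch with mole ratio 0.354/0.43: pH = 5.07 + (-0.084)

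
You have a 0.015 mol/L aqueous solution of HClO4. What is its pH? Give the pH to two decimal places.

pH = 1.82

HClO4 is a strong acid and dissociates completely, so [H+] = 0.015 M.
pH = -log(0.015) = 1.82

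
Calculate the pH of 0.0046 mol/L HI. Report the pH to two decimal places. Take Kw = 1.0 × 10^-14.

pH = 2.34

HI is a strong acid and dissociates completely, so [H+] = 0.0046 M.
pH = -log(0.0046) = 2.34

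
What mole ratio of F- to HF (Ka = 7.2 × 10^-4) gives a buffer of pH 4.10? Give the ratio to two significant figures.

ratio = 9.1

pKa = -log(7.2 × 10^-4) = 3.143
pH = pKa + log(r) ⇒ log(r) = 4.10 − 3.143 = +0.957
r = [F-]/[HF] = 10^(+0.957) = 9.06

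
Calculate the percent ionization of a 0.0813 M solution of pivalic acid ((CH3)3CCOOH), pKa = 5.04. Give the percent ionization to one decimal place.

1.1%

(CH3)3CCOOH ⇌ (CH3)3CCOO- + H+; let x = [H+] at equilibrium.
Ka = 10^(−5.04) = 9.12 × 10^-6
x ≈ √(Ka·C₀) = √(9.12 × 10^-6 × 0.0813) = 8.61 × 10^-4 M
Fraction ionized = 8.61 × 10^-4 / 0.0813 = 0.0106 → 1.1%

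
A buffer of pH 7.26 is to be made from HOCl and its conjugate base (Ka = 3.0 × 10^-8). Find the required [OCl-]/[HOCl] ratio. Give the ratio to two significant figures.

pKa = -log(3.0 × 10^-8) = 7.523
pH = pKa + log(r) ⇒ log(r) = 7.26 − 7.523 = -0.263
r = [OCl-]/[HOCl] = 10^(-0.263) = 0.546

ratio = 0.55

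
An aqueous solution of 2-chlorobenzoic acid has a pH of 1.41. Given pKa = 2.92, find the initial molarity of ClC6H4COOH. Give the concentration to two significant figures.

[H+] = 10^(-1.41) = 3.89 × 10^-2 M = x
Ka = 10^(−2.92) = 1.20 × 10^-3
Ka = x²/(C₀ − x) ⇒ C₀ = x + x²/Ka
C₀ = 3.89 × 10^-2 + (3.89 × 10^-2)²/(1.20 × 10^-3) = 1.30 M

C₀ = 1.3 M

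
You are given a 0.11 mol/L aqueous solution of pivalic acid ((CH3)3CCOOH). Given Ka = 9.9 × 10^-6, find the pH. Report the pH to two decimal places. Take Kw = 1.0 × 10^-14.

pH = 2.98

(CH3)3CCOOH ⇌ (CH3)3CCOO- + H+
Ka = [H+]²/(0.11 − [H+]) = 9.9 × 10^-6
Since Ka ≪ C₀, [H+] ≈ √(Ka·C₀) = 1.04 × 10^-3 M.
([H+]/C₀ = 0.95% < 5%, so the approximation holds.)
pH = −log(1.04 × 10^-3) = 2.98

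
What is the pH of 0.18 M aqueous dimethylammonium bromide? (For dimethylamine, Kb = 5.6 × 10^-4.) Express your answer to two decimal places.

pH = 5.75

(CH3)2NH2+ is the conjugate acid of the weak base (CH3)2NH.
Ka = Kw/Kb = 1.0×10^-14 / 5.6 × 10^-4 = 1.79 × 10^-11
Ka = [H+]²/(0.18 − [H+]) = 1.79 × 10^-11
Neglecting [H+] in the denominator: [H+] = √(1.79 × 10^-11 × 0.18) = 1.79 × 10^-6 M
([H+]/C₀ = 0.001% < 5%, so the approximation holds.)
pH = −log(1.79 × 10^-6) = 5.75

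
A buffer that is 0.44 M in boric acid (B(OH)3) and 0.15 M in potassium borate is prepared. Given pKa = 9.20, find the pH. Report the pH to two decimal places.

pH = pKa + log([A⁻]/[HA]) = 9.20 + log(0.15/0.44)
pH = 9.20 + (-0.467) = 8.73

pH = 8.73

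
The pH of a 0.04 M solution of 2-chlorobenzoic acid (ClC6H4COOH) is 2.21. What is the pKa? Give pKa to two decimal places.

[H+] = 10^(-2.21) = 6.17 × 10^-3 M
At equilibrium [HA] = 0.04 − 6.17 × 10^-3 = 3.38 × 10^-2 M
Ka = [H+][A-]/[HA] = (6.17 × 10^-3)² / 3.38 × 10^-2 = 1.13 × 10^-3
pKa = -log(1.13 × 10^-3) = 2.95

pKa = 2.95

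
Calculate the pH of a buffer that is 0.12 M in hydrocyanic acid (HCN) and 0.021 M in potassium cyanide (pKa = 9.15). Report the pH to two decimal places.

pH = 8.39

Henderson–Hasselbalch: pH = pKa + log([CN-]/[HCN]) = 9.15 + log(0.021/0.12)
pH = 9.15 + (-0.757) = 8.39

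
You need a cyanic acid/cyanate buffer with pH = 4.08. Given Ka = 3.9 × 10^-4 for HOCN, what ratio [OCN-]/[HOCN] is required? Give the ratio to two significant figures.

pKa = -log(3.9 × 10^-4) = 3.409
pH = pKa + log(r) ⇒ log(r) = 4.08 − 3.409 = +0.671
r = [OCN-]/[HOCN] = 10^(+0.671) = 4.69

ratio = 4.7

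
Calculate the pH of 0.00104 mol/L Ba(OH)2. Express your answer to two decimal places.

Ba(OH)2 is a strong base (each formula unit releases 2 OH-); [OH-] = 0.00208 M.
pOH = -log(0.00208) = 2.68
pH = 14.00 - 2.68 = 11.32

pH = 11.32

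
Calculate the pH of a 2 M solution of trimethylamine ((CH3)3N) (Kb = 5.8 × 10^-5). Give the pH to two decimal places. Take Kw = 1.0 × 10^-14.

pH = 12.03

(CH3)3N + H2O ⇌ (CH3)3NH+ + OH-
Kb = [OH-]²/(2 − [OH-]) = 5.8 × 10^-5
Since Kb ≪ C₀, [OH-] ≈ √(Kb·C₀) = 1.08 × 10^-2 M.
Check: 0.54% ionized — well under 5%, approximation valid.
pOH = −log(1.08 × 10^-2) = 1.97; pH = 14.00 − 1.97 = 12.03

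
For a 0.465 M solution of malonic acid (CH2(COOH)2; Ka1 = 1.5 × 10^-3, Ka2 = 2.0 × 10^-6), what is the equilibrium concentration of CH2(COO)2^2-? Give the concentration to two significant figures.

2.0 × 10^-6 M

First ionization gives [H+] ≈ [CH2(COOH)COO-] = 2.57 × 10^-2 M.
Second step: Ka2 = [H+][CH2(COO)2^2-]/[CH2(COOH)COO-] ≈ [CH2(COO)2^2-] (since [H+] ≈ [CH2(COOH)COO-]).
So [CH2(COO)2^2-] ≈ Ka2.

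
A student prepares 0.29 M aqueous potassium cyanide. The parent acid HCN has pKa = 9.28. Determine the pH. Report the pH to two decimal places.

pH = 11.37

CN- is the conjugate base of the weak acid HCN.
Ka = 10^(−9.28) = 5.25 × 10^-10
Kb = Kw/Ka = 1.0×10^-14 / 5.25 × 10^-10 = 1.90 × 10^-5
Let x = [OH-] at equilibrium. Kb = x²/(0.29 − x).
Assume x ≪ 0.29: x ≈ √(1.90 × 10^-5 × 0.29) = 2.35 × 10^-3 M
pOH = −log(2.35 × 10^-3) = 2.63; pH = 14.00 − 2.63 = 11.37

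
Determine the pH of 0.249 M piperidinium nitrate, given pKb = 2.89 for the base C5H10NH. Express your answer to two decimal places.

C5H10NH2+ is the conjugate acid of the weak base C5H10NH.
Kb = 10^(−2.89) = 1.29 × 10^-3
Ka = Kw/Kb = 1.0×10^-14 / 1.29 × 10^-3 = 7.75 × 10^-12
Ka = x²/(0.249 − x) = 7.75 × 10^-12
Assume x ≪ 0.249: x ≈ √(7.75 × 10^-12 × 0.249) = 1.39 × 10^-6 M
(x/C₀ = 0.00056% < 5%, so the approximation holds.)
pH = −log[H+] = −log(1.39 × 10^-6) = 5.86

pH = 5.86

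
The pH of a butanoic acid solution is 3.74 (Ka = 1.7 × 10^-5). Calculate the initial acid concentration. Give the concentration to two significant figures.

[H+] = 10^(-3.74) = 1.82 × 10^-4 M = x
Ka = x²/(C₀ − x) ⇒ C₀ = x + x²/Ka
C₀ = 1.82 × 10^-4 + (1.82 × 10^-4)²/(1.7 × 10^-5) = 2.13 × 10^-3 M

C₀ = 2.1 × 10^-3 M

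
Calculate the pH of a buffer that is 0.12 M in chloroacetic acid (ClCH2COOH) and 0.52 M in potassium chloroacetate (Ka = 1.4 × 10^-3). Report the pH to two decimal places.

pKa = −log(1.4 × 10^-3) = 2.854
Henderson–Hasselbalch: pH = pKa + log([ClCH2COO-]/[ClCH2COOH]) = 2.854 + log(0.52/0.12)
pH = 2.854 + (+0.637) = 3.49

pH = 3.49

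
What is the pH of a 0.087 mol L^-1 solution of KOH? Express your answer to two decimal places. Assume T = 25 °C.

pH = 12.94

KOH is a strong base; [OH-] = 0.087 M.
pOH = -log(0.087) = 1.06
pH = 14.00 - 1.06 = 12.94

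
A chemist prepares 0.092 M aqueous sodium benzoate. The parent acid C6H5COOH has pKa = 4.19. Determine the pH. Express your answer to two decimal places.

C6H5COO- is the conjugate base of the weak acid C6H5COOH.
Ka = 10^(−4.19) = 6.46 × 10^-5
Kb = Kw/Ka = 1.0×10^-14 / 6.46 × 10^-5 = 1.55 × 10^-10
From the ICE table, Kb = [OH-]²/(0.092 − [OH-]) = 1.55 × 10^-10.
Assume [OH-] ≪ 0.092: [OH-] ≈ √(1.55 × 10^-10 × 0.092) = 3.78 × 10^-6 M
([OH-]/C₀ = 0.0041% < 5%, so the approximation holds.)
pOH = −log(3.78 × 10^-6) = 5.42; pH = 14.00 − 5.42 = 8.58

pH = 8.58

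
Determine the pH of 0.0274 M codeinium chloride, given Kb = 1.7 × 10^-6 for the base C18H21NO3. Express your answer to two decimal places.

pH = 4.90

C18H22NO3+ is the conjugate acid of the weak base C18H21NO3.
Ka = Kw/Kb = 1.0×10^-14 / 1.7 × 10^-6 = 5.88 × 10^-9
Ka = [H+]²/(0.0274 − [H+]) = 5.88 × 10^-9
Assume [H+] ≪ 0.0274: [H+] ≈ √(5.88 × 10^-9 × 0.0274) = 1.27 × 10^-5 M
([H+]/C₀ = 0.046% < 5%, so the approximation holds.)
pH = −log(1.27 × 10^-5) = 4.90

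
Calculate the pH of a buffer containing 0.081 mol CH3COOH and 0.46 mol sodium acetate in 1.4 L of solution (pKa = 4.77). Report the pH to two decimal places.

Using pH = pKa + log([base]/[acid]) with [base]/[acid] = 0.46/0.081:
pH = 4.77 + (+0.754) = 5.52

pH = 5.52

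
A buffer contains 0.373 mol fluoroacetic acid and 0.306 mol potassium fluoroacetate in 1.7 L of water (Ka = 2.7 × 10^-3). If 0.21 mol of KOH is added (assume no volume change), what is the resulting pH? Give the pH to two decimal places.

After neutralization: n(FCH2COOH) = 0.163 mol, n(FCH2COO-) = 0.516 mol.
pKa = −log(2.7 × 10^-3) = 2.569
Henderson–Hasselbalch with mole ratio 0.516/0.163: pH = 2.569 + (+0.500)

pH = 3.07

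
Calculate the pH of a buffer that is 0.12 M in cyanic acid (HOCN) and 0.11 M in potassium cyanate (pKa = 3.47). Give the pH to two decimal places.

pH = 3.43

pH = pKa + log([A⁻]/[HA]) = 3.47 + log(0.11/0.12)
pH = 3.47 + (-0.038) = 3.43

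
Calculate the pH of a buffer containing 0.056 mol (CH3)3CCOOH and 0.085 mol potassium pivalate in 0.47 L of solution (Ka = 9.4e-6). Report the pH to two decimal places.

pKa = −log(9.4 × 10^-6) = 5.027
Henderson–Hasselbalch: pH = pKa + log([(CH3)3CCOO-]/[(CH3)3CCOOH]) = 5.027 + log(0.085/0.056)
pH = 5.027 + (+0.181) = 5.21

pH = 5.21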